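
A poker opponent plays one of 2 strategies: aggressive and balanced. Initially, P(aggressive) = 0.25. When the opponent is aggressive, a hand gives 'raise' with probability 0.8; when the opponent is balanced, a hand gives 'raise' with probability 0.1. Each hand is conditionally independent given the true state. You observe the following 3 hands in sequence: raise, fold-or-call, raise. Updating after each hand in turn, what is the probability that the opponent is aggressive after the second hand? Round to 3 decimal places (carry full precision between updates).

After 'raise': P(aggressive) = 0.8·0.2500 / (0.8·0.2500 + 0.1·0.7500) ≈ 0.7273
After 'fold-or-call': P(aggressive) = 0.2·0.7273 / (0.2·0.7273 + 0.9·0.2727) ≈ 0.3721

0.372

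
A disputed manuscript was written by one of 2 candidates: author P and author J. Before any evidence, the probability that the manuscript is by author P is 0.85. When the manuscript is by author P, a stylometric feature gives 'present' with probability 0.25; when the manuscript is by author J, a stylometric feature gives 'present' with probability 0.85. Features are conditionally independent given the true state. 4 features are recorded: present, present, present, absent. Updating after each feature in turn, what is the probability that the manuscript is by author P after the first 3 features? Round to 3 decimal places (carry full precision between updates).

After 'present': P(author P) = 0.25·0.8500 / (0.25·0.8500 + 0.85·0.1500) ≈ 0.6250
After 'present': P(author P) = 0.25·0.6250 / (0.25·0.6250 + 0.85·0.3750) ≈ 0.3289
After 'present': P(author P) = 0.25·0.3289 / (0.25·0.3289 + 0.85·0.6711) ≈ 0.1260

0.126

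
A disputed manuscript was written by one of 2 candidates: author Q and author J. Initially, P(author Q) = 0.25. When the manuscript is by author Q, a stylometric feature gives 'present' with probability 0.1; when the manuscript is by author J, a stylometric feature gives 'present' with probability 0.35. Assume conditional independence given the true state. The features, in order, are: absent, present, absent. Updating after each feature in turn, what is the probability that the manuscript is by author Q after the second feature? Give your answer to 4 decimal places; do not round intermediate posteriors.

0.1165

Each posterior becomes the prior for the next update.
After 'absent': P(author Q) = 0.9·0.2500 / (0.9·0.2500 + 0.65·0.7500) ≈ 0.3158
After 'present': P(author Q) = 0.1·0.3158 / (0.1·0.3158 + 0.35·0.6842) ≈ 0.1165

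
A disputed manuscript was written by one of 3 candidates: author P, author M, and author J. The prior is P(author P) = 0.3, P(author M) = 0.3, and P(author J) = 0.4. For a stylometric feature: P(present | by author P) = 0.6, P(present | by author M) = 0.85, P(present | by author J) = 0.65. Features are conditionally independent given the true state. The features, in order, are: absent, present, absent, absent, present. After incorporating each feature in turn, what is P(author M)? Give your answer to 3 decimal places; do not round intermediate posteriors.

After 'absent': normaliser = 0.4·0.3000 + 0.15·0.3000 + 0.35·0.4000; P(author P) ≈ 0.3934, P(author M) ≈ 0.1475, P(author J) ≈ 0.4590
After 'present': normaliser = 0.6·0.3934 + 0.85·0.1475 + 0.65·0.4590; P(author P) ≈ 0.3578, P(author M) ≈ 0.1901, P(author J) ≈ 0.4522
After 'absent': normaliser = 0.4·0.3578 + 0.15·0.1901 + 0.35·0.4522; P(author P) ≈ 0.4338, P(author M) ≈ 0.0864, P(author J) ≈ 0.4798
After 'absent': normaliser = 0.4·0.4338 + 0.15·0.0864 + 0.35·0.4798; P(author P) ≈ 0.4896, P(author M) ≈ 0.0366, P(author J) ≈ 0.4738
After 'present': normaliser = 0.6·0.4896 + 0.85·0.0366 + 0.65·0.4738; P(author P) ≈ 0.4642, P(author M) ≈ 0.0491, P(author J) ≈ 0.4866

0.049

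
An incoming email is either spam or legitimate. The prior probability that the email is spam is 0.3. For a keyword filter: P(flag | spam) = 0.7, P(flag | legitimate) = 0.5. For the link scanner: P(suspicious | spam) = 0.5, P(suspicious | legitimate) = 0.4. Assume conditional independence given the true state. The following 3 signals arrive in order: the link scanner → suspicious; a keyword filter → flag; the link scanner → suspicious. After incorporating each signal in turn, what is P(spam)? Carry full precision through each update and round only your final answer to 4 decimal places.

0.4839

After the link scanner='suspicious': P(spam) = 0.5·0.3000 / (0.5·0.3000 + 0.4·0.7000) ≈ 0.3488
After a keyword filter='flag': P(spam) = 0.7·0.3488 / (0.7·0.3488 + 0.5·0.6512) ≈ 0.4286
After the link scanner='suspicious': P(spam) = 0.5·0.4286 / (0.5·0.4286 + 0.4·0.5714) ≈ 0.4839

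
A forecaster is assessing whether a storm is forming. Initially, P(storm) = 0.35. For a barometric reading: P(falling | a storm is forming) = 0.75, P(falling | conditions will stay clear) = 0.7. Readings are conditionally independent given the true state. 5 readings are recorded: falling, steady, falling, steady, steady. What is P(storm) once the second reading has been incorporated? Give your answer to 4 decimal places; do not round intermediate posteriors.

0.3247

Each posterior becomes the prior for the next update.
After 'falling': P(storm) = 0.75·0.3500 / (0.75·0.3500 + 0.7·0.6500) ≈ 0.3659
After 'steady': P(storm) = 0.25·0.3659 / (0.25·0.3659 + 0.3·0.6341) ≈ 0.3247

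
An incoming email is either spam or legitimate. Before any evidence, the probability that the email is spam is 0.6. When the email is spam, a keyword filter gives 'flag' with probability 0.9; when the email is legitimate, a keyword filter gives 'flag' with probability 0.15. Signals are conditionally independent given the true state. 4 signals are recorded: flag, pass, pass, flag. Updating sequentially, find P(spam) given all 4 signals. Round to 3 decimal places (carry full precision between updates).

0.428

After 'flag': P(spam) = 0.9·0.6000 / (0.9·0.6000 + 0.15·0.4000) ≈ 0.9000
After 'pass': P(spam) = 0.1·0.9000 / (0.1·0.9000 + 0.85·0.1000) ≈ 0.5143
After 'pass': P(spam) = 0.1·0.5143 / (0.1·0.5143 + 0.85·0.4857) ≈ 0.1108
After 'flag': P(spam) = 0.9·0.1108 / (0.9·0.1108 + 0.15·0.8892) ≈ 0.4277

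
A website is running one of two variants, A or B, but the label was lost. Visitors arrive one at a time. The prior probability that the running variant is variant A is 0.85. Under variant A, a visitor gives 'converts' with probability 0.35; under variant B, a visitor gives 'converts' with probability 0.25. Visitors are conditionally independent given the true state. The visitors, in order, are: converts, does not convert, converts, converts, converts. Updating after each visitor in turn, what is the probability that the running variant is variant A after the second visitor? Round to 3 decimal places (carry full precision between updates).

After 'converts': P(A) = 0.35·0.8500 / (0.35·0.8500 + 0.25·0.1500) ≈ 0.8881
After 'does not convert': P(A) = 0.65·0.8881 / (0.65·0.8881 + 0.75·0.1119) ≈ 0.8730

0.873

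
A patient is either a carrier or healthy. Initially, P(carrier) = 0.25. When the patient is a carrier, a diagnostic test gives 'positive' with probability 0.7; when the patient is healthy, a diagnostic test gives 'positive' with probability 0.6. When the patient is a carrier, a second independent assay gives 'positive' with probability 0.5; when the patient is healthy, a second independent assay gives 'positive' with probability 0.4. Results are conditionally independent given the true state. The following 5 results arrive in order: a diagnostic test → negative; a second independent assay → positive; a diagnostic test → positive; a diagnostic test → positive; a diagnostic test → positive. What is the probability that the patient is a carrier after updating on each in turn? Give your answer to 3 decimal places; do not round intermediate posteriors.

0.332

After a diagnostic test='negative': P(carrier) = 0.3·0.2500 / (0.3·0.2500 + 0.4·0.7500) ≈ 0.2000
After a second independent assay='positive': P(carrier) = 0.5·0.2000 / (0.5·0.2000 + 0.4·0.8000) ≈ 0.2381
After a diagnostic test='positive': P(carrier) = 0.7·0.2381 / (0.7·0.2381 + 0.6·0.7619) ≈ 0.2672
After a diagnostic test='positive': P(carrier) = 0.7·0.2672 / (0.7·0.2672 + 0.6·0.7328) ≈ 0.2984
After a diagnostic test='positive': P(carrier) = 0.7·0.2984 / (0.7·0.2984 + 0.6·0.7016) ≈ 0.3317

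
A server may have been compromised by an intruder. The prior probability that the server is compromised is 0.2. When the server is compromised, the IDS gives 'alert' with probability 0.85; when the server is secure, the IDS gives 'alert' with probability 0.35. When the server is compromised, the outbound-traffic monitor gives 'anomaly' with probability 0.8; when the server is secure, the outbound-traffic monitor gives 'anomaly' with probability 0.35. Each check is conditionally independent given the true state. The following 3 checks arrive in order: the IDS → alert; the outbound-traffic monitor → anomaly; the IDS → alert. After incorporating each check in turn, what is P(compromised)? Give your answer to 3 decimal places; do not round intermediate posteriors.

After the IDS='alert': P(compromised) = 0.85·0.2000 / (0.85·0.2000 + 0.35·0.8000) ≈ 0.3778
After the outbound-traffic monitor='anomaly': P(compromised) = 0.8·0.3778 / (0.8·0.3778 + 0.35·0.6222) ≈ 0.5812
After the IDS='alert': P(compromised) = 0.85·0.5812 / (0.85·0.5812 + 0.35·0.4188) ≈ 0.7712

0.771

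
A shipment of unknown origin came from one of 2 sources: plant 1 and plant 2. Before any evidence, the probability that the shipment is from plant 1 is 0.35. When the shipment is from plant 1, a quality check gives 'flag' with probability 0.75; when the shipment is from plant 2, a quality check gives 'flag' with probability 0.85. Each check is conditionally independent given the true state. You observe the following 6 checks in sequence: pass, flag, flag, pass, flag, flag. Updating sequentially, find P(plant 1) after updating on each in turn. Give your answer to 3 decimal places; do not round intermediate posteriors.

0.476

Apply Bayes' rule sequentially, carrying P(plant 1) forward.
After 'pass': P(plant 1) = 0.25·0.3500 / (0.25·0.3500 + 0.15·0.6500) ≈ 0.4730
After 'flag': P(plant 1) = 0.75·0.4730 / (0.75·0.4730 + 0.85·0.5270) ≈ 0.4419
After 'flag': P(plant 1) = 0.75·0.4419 / (0.75·0.4419 + 0.85·0.5581) ≈ 0.4113
After 'pass': P(plant 1) = 0.25·0.4113 / (0.25·0.4113 + 0.15·0.5887) ≈ 0.5380
After 'flag': P(plant 1) = 0.75·0.5380 / (0.75·0.5380 + 0.85·0.4620) ≈ 0.5068
After 'flag': P(plant 1) = 0.75·0.5068 / (0.75·0.5068 + 0.85·0.4932) ≈ 0.4755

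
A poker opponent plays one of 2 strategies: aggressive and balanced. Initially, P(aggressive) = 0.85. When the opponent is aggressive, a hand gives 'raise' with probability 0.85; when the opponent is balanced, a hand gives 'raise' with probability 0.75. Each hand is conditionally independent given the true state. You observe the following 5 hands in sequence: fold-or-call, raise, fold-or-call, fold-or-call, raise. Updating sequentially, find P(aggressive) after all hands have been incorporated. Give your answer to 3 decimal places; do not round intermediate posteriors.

After 'fold-or-call': P(aggressive) = 0.15·0.8500 / (0.15·0.8500 + 0.25·0.1500) ≈ 0.7727
After 'raise': P(aggressive) = 0.85·0.7727 / (0.85·0.7727 + 0.75·0.2273) ≈ 0.7940
After 'fold-or-call': P(aggressive) = 0.15·0.7940 / (0.15·0.7940 + 0.25·0.2060) ≈ 0.6981
After 'fold-or-call': P(aggressive) = 0.15·0.6981 / (0.15·0.6981 + 0.25·0.3019) ≈ 0.5811
After 'raise': P(aggressive) = 0.85·0.5811 / (0.85·0.5811 + 0.75·0.4189) ≈ 0.6112

0.611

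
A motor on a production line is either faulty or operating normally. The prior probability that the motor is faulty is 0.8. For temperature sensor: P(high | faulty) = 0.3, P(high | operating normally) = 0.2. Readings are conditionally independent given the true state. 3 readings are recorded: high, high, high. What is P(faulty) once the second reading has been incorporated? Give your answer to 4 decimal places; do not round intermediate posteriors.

0.9000

Each posterior becomes the prior for the next update.
After 'high': P(faulty) = 0.3·0.8000 / (0.3·0.8000 + 0.2·0.2000) ≈ 0.8571
After 'high': P(faulty) = 0.3·0.8571 / (0.3·0.8571 + 0.2·0.1429) ≈ 0.9000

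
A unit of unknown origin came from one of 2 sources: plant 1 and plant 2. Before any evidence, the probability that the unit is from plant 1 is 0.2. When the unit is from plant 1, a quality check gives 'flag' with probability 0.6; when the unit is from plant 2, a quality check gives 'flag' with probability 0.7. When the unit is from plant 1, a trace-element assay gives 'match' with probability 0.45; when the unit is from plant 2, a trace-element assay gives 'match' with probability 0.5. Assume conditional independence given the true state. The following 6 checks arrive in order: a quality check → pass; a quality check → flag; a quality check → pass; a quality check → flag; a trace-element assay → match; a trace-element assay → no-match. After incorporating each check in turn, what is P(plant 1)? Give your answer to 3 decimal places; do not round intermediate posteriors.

0.244

Apply Bayes' rule sequentially, carrying P(plant 1) forward.
After a quality check='pass': P(plant 1) = 0.4·0.2000 / (0.4·0.2000 + 0.3·0.8000) ≈ 0.2500
After a quality check='flag': P(plant 1) = 0.6·0.2500 / (0.6·0.2500 + 0.7·0.7500) ≈ 0.2222
After a quality check='pass': P(plant 1) = 0.4·0.2222 / (0.4·0.2222 + 0.3·0.7778) ≈ 0.2759
After a quality check='flag': P(plant 1) = 0.6·0.2759 / (0.6·0.2759 + 0.7·0.7241) ≈ 0.2462
After a trace-element assay='match': P(plant 1) = 0.45·0.2462 / (0.45·0.2462 + 0.5·0.7538) ≈ 0.2271
After a trace-element assay='no-match': P(plant 1) = 0.55·0.2271 / (0.55·0.2271 + 0.5·0.7729) ≈ 0.2443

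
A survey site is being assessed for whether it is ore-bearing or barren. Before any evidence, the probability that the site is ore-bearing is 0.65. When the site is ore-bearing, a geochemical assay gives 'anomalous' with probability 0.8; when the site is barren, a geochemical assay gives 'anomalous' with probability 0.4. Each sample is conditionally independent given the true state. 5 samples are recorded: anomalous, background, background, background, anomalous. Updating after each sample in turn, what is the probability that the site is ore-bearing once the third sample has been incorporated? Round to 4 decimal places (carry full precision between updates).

0.2921

Each posterior becomes the prior for the next update.
After 'anomalous': P(ore) = 0.8·0.6500 / (0.8·0.6500 + 0.4·0.3500) ≈ 0.7879
After 'background': P(ore) = 0.2·0.7879 / (0.2·0.7879 + 0.6·0.2121) ≈ 0.5532
After 'background': P(ore) = 0.2·0.5532 / (0.2·0.5532 + 0.6·0.4468) ≈ 0.2921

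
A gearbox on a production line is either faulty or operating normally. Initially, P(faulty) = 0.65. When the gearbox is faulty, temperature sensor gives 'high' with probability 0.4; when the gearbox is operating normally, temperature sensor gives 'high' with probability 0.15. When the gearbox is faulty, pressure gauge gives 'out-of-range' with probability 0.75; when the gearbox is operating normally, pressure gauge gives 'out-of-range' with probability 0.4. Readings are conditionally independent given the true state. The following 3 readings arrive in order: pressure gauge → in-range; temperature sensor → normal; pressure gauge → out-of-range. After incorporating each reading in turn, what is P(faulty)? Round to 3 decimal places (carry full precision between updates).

After pressure gauge='in-range': P(faulty) = 0.25·0.6500 / (0.25·0.6500 + 0.6·0.3500) ≈ 0.4362
After temperature sensor='normal': P(faulty) = 0.6·0.4362 / (0.6·0.4362 + 0.85·0.5638) ≈ 0.3533
After pressure gauge='out-of-range': P(faulty) = 0.75·0.3533 / (0.75·0.3533 + 0.4·0.6467) ≈ 0.5060

0.506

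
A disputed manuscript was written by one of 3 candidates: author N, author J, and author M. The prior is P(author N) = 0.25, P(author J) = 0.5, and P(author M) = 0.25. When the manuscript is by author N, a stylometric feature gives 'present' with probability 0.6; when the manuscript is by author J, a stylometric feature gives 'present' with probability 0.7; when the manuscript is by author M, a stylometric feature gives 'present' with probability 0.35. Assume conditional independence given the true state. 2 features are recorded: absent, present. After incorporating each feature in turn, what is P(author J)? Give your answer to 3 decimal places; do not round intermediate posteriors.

0.473

After 'absent': normaliser = 0.4·0.2500 + 0.3·0.5000 + 0.65·0.2500; P(author N) ≈ 0.2424, P(author J) ≈ 0.3636, P(author M) ≈ 0.3939
After 'present': normaliser = 0.6·0.2424 + 0.7·0.3636 + 0.35·0.3939; P(author N) ≈ 0.2704, P(author J) ≈ 0.4732, P(author M) ≈ 0.2563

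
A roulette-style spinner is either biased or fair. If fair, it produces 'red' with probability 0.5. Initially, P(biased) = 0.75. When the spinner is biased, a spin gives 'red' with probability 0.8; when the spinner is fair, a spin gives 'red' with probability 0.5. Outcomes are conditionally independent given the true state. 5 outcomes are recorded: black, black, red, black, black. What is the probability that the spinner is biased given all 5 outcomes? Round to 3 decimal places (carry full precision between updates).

0.109

After 'black': P(biased) = 0.2·0.7500 / (0.2·0.7500 + 0.5·0.2500) ≈ 0.5455
After 'black': P(biased) = 0.2·0.5455 / (0.2·0.5455 + 0.5·0.4545) ≈ 0.3243
After 'red': P(biased) = 0.8·0.3243 / (0.8·0.3243 + 0.5·0.6757) ≈ 0.4344
After 'black': P(biased) = 0.2·0.4344 / (0.2·0.4344 + 0.5·0.5656) ≈ 0.2350
After 'black': P(biased) = 0.2·0.2350 / (0.2·0.2350 + 0.5·0.7650) ≈ 0.1094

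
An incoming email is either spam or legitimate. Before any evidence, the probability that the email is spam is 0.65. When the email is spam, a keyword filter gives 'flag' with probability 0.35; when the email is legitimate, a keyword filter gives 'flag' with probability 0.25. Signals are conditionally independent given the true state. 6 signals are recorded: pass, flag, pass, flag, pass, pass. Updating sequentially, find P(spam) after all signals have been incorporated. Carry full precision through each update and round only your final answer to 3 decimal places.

0.673

After 'pass': P(spam) = 0.65·0.6500 / (0.65·0.6500 + 0.75·0.3500) ≈ 0.6168
After 'flag': P(spam) = 0.35·0.6168 / (0.35·0.6168 + 0.25·0.3832) ≈ 0.6926
After 'pass': P(spam) = 0.65·0.6926 / (0.65·0.6926 + 0.75·0.3074) ≈ 0.6613
After 'flag': P(spam) = 0.35·0.6613 / (0.35·0.6613 + 0.25·0.3387) ≈ 0.7322
After 'pass': P(spam) = 0.65·0.7322 / (0.65·0.7322 + 0.75·0.2678) ≈ 0.7032
After 'pass': P(spam) = 0.65·0.7032 / (0.65·0.7032 + 0.75·0.2968) ≈ 0.6725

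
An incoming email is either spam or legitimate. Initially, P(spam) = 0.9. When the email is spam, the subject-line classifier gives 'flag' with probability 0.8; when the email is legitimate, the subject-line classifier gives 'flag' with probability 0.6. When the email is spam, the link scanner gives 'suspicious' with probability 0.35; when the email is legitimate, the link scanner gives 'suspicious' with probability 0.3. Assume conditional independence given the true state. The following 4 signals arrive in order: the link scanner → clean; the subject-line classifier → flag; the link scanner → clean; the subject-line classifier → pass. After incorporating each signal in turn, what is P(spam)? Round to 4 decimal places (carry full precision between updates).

0.8380

Each posterior becomes the prior for the next update.
After the link scanner='clean': P(spam) = 0.65·0.9000 / (0.65·0.9000 + 0.7·0.1000) ≈ 0.8931
After the subject-line classifier='flag': P(spam) = 0.8·0.8931 / (0.8·0.8931 + 0.6·0.1069) ≈ 0.9176
After the link scanner='clean': P(spam) = 0.65·0.9176 / (0.65·0.9176 + 0.7·0.0824) ≈ 0.9119
After the subject-line classifier='pass': P(spam) = 0.2·0.9119 / (0.2·0.9119 + 0.4·0.0881) ≈ 0.8380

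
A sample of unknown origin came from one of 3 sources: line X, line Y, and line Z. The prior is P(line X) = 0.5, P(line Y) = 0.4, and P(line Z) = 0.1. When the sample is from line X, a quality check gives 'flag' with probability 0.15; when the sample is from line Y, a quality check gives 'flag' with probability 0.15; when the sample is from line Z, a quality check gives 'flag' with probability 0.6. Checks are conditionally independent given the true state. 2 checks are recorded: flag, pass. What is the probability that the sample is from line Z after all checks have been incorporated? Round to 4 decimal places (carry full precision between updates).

0.1730

Each posterior becomes the prior for the next update.
After 'flag': normaliser = 0.15·0.5000 + 0.15·0.4000 + 0.6·0.1000; P(line X) ≈ 0.3846, P(line Y) ≈ 0.3077, P(line Z) ≈ 0.3077
After 'pass': normaliser = 0.85·0.3846 + 0.85·0.3077 + 0.4·0.3077; P(line X) ≈ 0.4595, P(line Y) ≈ 0.3676, P(line Z) ≈ 0.1730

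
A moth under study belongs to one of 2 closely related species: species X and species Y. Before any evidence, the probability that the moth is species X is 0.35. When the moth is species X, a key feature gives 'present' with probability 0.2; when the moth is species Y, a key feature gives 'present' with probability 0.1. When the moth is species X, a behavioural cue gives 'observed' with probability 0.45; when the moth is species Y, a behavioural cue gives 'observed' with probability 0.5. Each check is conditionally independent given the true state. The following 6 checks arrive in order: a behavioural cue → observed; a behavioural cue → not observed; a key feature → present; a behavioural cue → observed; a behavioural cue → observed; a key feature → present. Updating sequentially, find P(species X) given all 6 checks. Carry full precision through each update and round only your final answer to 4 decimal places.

0.6333

After a behavioural cue='observed': P(species X) = 0.45·0.3500 / (0.45·0.3500 + 0.5·0.6500) ≈ 0.3264
After a behavioural cue='not observed': P(species X) = 0.55·0.3264 / (0.55·0.3264 + 0.5·0.6736) ≈ 0.3477
After a key feature='present': P(species X) = 0.2·0.3477 / (0.2·0.3477 + 0.1·0.6523) ≈ 0.5160
After a behavioural cue='observed': P(species X) = 0.45·0.5160 / (0.45·0.5160 + 0.5·0.4840) ≈ 0.4897
After a behavioural cue='observed': P(species X) = 0.45·0.4897 / (0.45·0.4897 + 0.5·0.5103) ≈ 0.4634
After a key feature='present': P(species X) = 0.2·0.4634 / (0.2·0.4634 + 0.1·0.5366) ≈ 0.6333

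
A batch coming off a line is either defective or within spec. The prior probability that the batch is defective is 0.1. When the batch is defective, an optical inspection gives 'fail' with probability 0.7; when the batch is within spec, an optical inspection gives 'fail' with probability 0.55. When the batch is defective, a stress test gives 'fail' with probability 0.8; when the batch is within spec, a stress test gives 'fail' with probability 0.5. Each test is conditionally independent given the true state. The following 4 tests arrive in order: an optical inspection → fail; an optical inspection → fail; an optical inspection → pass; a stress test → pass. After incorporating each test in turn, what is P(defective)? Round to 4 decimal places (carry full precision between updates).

Apply Bayes' rule sequentially, carrying P(defective) forward.
After an optical inspection='fail': P(defective) = 0.7·0.1000 / (0.7·0.1000 + 0.55·0.9000) ≈ 0.1239
After an optical inspection='fail': P(defective) = 0.7·0.1239 / (0.7·0.1239 + 0.55·0.8761) ≈ 0.1525
After an optical inspection='pass': P(defective) = 0.3·0.1525 / (0.3·0.1525 + 0.45·0.8475) ≈ 0.1071
After a stress test='pass': P(defective) = 0.2·0.1071 / (0.2·0.1071 + 0.5·0.8929) ≈ 0.0458

0.0458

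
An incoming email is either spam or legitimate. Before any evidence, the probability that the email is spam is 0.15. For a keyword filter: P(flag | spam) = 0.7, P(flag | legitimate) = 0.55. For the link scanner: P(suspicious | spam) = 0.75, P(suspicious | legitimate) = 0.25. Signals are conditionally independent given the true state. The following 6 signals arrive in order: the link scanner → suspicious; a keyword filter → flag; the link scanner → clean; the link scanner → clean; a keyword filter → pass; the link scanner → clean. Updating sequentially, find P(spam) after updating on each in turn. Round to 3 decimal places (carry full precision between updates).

0.016

After the link scanner='suspicious': P(spam) = 0.75·0.1500 / (0.75·0.1500 + 0.25·0.8500) ≈ 0.3462
After a keyword filter='flag': P(spam) = 0.7·0.3462 / (0.7·0.3462 + 0.55·0.6538) ≈ 0.4026
After the link scanner='clean': P(spam) = 0.25·0.4026 / (0.25·0.4026 + 0.75·0.5974) ≈ 0.1834
After the link scanner='clean': P(spam) = 0.25·0.1834 / (0.25·0.1834 + 0.75·0.8166) ≈ 0.0697
After a keyword filter='pass': P(spam) = 0.3·0.0697 / (0.3·0.0697 + 0.45·0.9303) ≈ 0.0475
After the link scanner='clean': P(spam) = 0.25·0.0475 / (0.25·0.0475 + 0.75·0.9525) ≈ 0.0164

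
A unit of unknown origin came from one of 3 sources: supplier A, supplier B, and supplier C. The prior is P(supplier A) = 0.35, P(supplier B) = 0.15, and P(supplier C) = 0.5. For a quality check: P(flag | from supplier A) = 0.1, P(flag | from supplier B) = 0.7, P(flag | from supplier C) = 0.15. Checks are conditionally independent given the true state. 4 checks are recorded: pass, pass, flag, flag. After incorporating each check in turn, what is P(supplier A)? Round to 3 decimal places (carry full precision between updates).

0.161

After 'pass': normaliser = 0.9·0.3500 + 0.3·0.1500 + 0.85·0.5000; P(supplier A) ≈ 0.4013, P(supplier B) ≈ 0.0573, P(supplier C) ≈ 0.5414
After 'pass': normaliser = 0.9·0.4013 + 0.3·0.0573 + 0.85·0.5414; P(supplier A) ≈ 0.4307, P(supplier B) ≈ 0.0205, P(supplier C) ≈ 0.5488
After 'flag': normaliser = 0.1·0.4307 + 0.7·0.0205 + 0.15·0.5488; P(supplier A) ≈ 0.3082, P(supplier B) ≈ 0.1027, P(supplier C) ≈ 0.5891
After 'flag': normaliser = 0.1·0.3082 + 0.7·0.1027 + 0.15·0.5891; P(supplier A) ≈ 0.1613, P(supplier B) ≈ 0.3763, P(supplier C) ≈ 0.4624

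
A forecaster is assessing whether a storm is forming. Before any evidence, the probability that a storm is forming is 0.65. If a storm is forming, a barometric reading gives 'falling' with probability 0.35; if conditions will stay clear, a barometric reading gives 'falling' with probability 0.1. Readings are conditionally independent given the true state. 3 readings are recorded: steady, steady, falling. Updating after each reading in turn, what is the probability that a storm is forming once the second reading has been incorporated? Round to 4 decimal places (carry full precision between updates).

0.4920

After 'steady': P(storm) = 0.65·0.6500 / (0.65·0.6500 + 0.9·0.3500) ≈ 0.5729
After 'steady': P(storm) = 0.65·0.5729 / (0.65·0.5729 + 0.9·0.4271) ≈ 0.4920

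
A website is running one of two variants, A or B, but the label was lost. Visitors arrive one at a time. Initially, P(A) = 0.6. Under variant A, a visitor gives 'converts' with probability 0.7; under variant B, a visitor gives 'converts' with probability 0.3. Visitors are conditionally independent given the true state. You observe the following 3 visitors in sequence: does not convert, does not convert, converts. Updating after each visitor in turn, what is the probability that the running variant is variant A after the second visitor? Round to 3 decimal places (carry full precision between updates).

After 'does not convert': P(A) = 0.3·0.6000 / (0.3·0.6000 + 0.7·0.4000) ≈ 0.3913
After 'does not convert': P(A) = 0.3·0.3913 / (0.3·0.3913 + 0.7·0.6087) ≈ 0.2160

0.216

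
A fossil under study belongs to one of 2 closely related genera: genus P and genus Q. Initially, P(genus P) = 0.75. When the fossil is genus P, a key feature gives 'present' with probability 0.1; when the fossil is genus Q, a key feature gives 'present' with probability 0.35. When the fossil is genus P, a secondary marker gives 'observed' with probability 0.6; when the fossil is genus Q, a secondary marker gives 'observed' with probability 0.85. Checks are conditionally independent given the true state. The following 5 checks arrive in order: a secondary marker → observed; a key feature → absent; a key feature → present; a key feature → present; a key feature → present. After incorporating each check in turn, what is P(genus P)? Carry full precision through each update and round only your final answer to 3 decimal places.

0.064

After a secondary marker='observed': P(genus P) = 0.6·0.7500 / (0.6·0.7500 + 0.85·0.2500) ≈ 0.6792
After a key feature='absent': P(genus P) = 0.9·0.6792 / (0.9·0.6792 + 0.65·0.3208) ≈ 0.7457
After a key feature='present': P(genus P) = 0.1·0.7457 / (0.1·0.7457 + 0.35·0.2543) ≈ 0.4559
After a key feature='present': P(genus P) = 0.1·0.4559 / (0.1·0.4559 + 0.35·0.5441) ≈ 0.1931
After a key feature='present': P(genus P) = 0.1·0.1931 / (0.1·0.1931 + 0.35·0.8069) ≈ 0.0640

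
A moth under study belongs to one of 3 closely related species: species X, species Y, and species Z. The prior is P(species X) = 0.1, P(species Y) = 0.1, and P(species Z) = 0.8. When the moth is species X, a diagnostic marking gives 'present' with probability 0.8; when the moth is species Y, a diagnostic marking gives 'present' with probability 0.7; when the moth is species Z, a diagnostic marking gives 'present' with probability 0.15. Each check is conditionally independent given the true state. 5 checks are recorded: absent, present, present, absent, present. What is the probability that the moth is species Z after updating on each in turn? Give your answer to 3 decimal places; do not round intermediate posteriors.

Each posterior becomes the prior for the next update.
After 'absent': normaliser = 0.2·0.1000 + 0.3·0.1000 + 0.85·0.8000; P(species X) ≈ 0.0274, P(species Y) ≈ 0.0411, P(species Z) ≈ 0.9315
After 'present': normaliser = 0.8·0.0274 + 0.7·0.0411 + 0.15·0.9315; P(species X) ≈ 0.1151, P(species Y) ≈ 0.1511, P(species Z) ≈ 0.7338
After 'present': normaliser = 0.8·0.1151 + 0.7·0.1511 + 0.15·0.7338; P(species X) ≈ 0.2991, P(species Y) ≈ 0.3435, P(species Z) ≈ 0.3575
After 'absent': normaliser = 0.2·0.2991 + 0.3·0.3435 + 0.85·0.3575; P(species X) ≈ 0.1282, P(species Y) ≈ 0.2208, P(species Z) ≈ 0.6511
After 'present': normaliser = 0.8·0.1282 + 0.7·0.2208 + 0.15·0.6511; P(species X) ≈ 0.2890, P(species Y) ≈ 0.4357, P(species Z) ≈ 0.2753

0.275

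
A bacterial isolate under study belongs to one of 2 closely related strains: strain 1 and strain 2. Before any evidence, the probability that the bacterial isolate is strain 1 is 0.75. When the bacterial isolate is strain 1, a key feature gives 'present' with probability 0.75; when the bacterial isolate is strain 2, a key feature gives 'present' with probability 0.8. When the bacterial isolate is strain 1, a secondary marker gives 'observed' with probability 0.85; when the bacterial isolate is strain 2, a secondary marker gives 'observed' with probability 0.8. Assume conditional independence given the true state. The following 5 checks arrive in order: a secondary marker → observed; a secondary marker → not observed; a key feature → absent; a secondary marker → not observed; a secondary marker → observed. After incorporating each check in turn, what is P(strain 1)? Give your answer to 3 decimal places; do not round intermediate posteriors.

After a secondary marker='observed': P(strain 1) = 0.85·0.7500 / (0.85·0.7500 + 0.8·0.2500) ≈ 0.7612
After a secondary marker='not observed': P(strain 1) = 0.15·0.7612 / (0.15·0.7612 + 0.2·0.2388) ≈ 0.7051
After a key feature='absent': P(strain 1) = 0.25·0.7051 / (0.25·0.7051 + 0.2·0.2949) ≈ 0.7493
After a secondary marker='not observed': P(strain 1) = 0.15·0.7493 / (0.15·0.7493 + 0.2·0.2507) ≈ 0.6915
After a secondary marker='observed': P(strain 1) = 0.85·0.6915 / (0.85·0.6915 + 0.8·0.3085) ≈ 0.7043

0.704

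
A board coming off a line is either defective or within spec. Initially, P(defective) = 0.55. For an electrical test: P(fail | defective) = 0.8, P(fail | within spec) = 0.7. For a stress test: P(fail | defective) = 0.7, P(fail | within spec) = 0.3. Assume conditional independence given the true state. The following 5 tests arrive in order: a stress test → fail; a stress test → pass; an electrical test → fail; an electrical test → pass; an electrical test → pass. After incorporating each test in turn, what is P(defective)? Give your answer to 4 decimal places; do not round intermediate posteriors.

After a stress test='fail': P(defective) = 0.7·0.5500 / (0.7·0.5500 + 0.3·0.4500) ≈ 0.7404
After a stress test='pass': P(defective) = 0.3·0.7404 / (0.3·0.7404 + 0.7·0.2596) ≈ 0.5500
After an electrical test='fail': P(defective) = 0.8·0.5500 / (0.8·0.5500 + 0.7·0.4500) ≈ 0.5828
After an electrical test='pass': P(defective) = 0.2·0.5828 / (0.2·0.5828 + 0.3·0.4172) ≈ 0.4822
After an electrical test='pass': P(defective) = 0.2·0.4822 / (0.2·0.4822 + 0.3·0.5178) ≈ 0.3830

0.3830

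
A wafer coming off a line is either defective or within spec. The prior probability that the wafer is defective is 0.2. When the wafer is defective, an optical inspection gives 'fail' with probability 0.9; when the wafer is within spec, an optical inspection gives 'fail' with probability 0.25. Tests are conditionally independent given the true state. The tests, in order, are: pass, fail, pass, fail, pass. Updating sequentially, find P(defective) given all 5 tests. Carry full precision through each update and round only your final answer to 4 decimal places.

0.0076

After 'pass': P(defective) = 0.1·0.2000 / (0.1·0.2000 + 0.75·0.8000) ≈ 0.0323
After 'fail': P(defective) = 0.9·0.0323 / (0.9·0.0323 + 0.25·0.9677) ≈ 0.1071
After 'pass': P(defective) = 0.1·0.1071 / (0.1·0.1071 + 0.75·0.8929) ≈ 0.0157
After 'fail': P(defective) = 0.9·0.0157 / (0.9·0.0157 + 0.25·0.9843) ≈ 0.0545
After 'pass': P(defective) = 0.1·0.0545 / (0.1·0.0545 + 0.75·0.9455) ≈ 0.0076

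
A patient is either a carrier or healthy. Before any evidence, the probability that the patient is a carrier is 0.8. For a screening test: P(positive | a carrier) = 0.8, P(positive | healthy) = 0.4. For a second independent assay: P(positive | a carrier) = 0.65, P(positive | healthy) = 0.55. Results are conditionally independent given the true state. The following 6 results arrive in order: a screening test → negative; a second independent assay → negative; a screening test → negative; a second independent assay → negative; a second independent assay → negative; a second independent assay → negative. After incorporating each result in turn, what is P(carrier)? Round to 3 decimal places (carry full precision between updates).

0.140

After a screening test='negative': P(carrier) = 0.2·0.8000 / (0.2·0.8000 + 0.6·0.2000) ≈ 0.5714
After a second independent assay='negative': P(carrier) = 0.35·0.5714 / (0.35·0.5714 + 0.45·0.4286) ≈ 0.5091
After a screening test='negative': P(carrier) = 0.2·0.5091 / (0.2·0.5091 + 0.6·0.4909) ≈ 0.2569
After a second independent assay='negative': P(carrier) = 0.35·0.2569 / (0.35·0.2569 + 0.45·0.7431) ≈ 0.2119
After a second independent assay='negative': P(carrier) = 0.35·0.2119 / (0.35·0.2119 + 0.45·0.7881) ≈ 0.1729
After a second independent assay='negative': P(carrier) = 0.35·0.1729 / (0.35·0.1729 + 0.45·0.8271) ≈ 0.1399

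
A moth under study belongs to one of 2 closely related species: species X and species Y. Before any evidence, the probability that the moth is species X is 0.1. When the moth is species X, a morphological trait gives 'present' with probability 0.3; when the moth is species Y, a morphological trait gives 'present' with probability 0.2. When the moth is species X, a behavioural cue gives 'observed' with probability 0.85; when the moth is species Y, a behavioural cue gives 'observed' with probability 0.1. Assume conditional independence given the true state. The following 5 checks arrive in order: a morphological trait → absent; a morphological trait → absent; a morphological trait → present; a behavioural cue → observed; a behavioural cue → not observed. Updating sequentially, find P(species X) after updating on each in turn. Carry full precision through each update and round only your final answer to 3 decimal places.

After a morphological trait='absent': P(species X) = 0.7·0.1000 / (0.7·0.1000 + 0.8·0.9000) ≈ 0.0886
After a morphological trait='absent': P(species X) = 0.7·0.0886 / (0.7·0.0886 + 0.8·0.9114) ≈ 0.0784
After a morphological trait='present': P(species X) = 0.3·0.0784 / (0.3·0.0784 + 0.2·0.9216) ≈ 0.1132
After a behavioural cue='observed': P(species X) = 0.85·0.1132 / (0.85·0.1132 + 0.1·0.8868) ≈ 0.5203
After a behavioural cue='not observed': P(species X) = 0.15·0.5203 / (0.15·0.5203 + 0.9·0.4797) ≈ 0.1531

0.153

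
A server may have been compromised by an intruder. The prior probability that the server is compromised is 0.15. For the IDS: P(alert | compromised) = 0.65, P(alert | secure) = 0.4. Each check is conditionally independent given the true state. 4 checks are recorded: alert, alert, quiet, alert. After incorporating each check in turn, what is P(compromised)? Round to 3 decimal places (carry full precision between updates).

0.306

After 'alert': P(compromised) = 0.65·0.1500 / (0.65·0.1500 + 0.4·0.8500) ≈ 0.2229
After 'alert': P(compromised) = 0.65·0.2229 / (0.65·0.2229 + 0.4·0.7771) ≈ 0.3179
After 'quiet': P(compromised) = 0.35·0.3179 / (0.35·0.3179 + 0.6·0.6821) ≈ 0.2137
After 'alert': P(compromised) = 0.65·0.2137 / (0.65·0.2137 + 0.4·0.7863) ≈ 0.3064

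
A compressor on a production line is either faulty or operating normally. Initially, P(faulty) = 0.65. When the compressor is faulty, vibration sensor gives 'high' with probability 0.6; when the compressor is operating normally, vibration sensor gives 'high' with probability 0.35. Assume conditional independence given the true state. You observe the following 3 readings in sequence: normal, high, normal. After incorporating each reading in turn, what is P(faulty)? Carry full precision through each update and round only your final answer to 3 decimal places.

Apply Bayes' rule sequentially, carrying P(faulty) forward.
After 'normal': P(faulty) = 0.4·0.6500 / (0.4·0.6500 + 0.65·0.3500) ≈ 0.5333
After 'high': P(faulty) = 0.6·0.5333 / (0.6·0.5333 + 0.35·0.4667) ≈ 0.6621
After 'normal': P(faulty) = 0.4·0.6621 / (0.4·0.6621 + 0.65·0.3379) ≈ 0.5466

0.547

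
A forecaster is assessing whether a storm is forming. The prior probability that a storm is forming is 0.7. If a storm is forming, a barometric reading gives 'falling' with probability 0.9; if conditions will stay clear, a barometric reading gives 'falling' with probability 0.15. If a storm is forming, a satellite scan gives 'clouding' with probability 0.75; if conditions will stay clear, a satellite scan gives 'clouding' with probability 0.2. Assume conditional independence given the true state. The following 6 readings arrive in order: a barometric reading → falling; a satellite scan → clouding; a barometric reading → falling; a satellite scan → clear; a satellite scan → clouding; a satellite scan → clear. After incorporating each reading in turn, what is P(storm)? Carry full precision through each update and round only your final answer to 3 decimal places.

0.991

After a barometric reading='falling': P(storm) = 0.9·0.7000 / (0.9·0.7000 + 0.15·0.3000) ≈ 0.9333
After a satellite scan='clouding': P(storm) = 0.75·0.9333 / (0.75·0.9333 + 0.2·0.0667) ≈ 0.9813
After a barometric reading='falling': P(storm) = 0.9·0.9813 / (0.9·0.9813 + 0.15·0.0187) ≈ 0.9968
After a satellite scan='clear': P(storm) = 0.25·0.9968 / (0.25·0.9968 + 0.8·0.0032) ≈ 0.9899
After a satellite scan='clouding': P(storm) = 0.75·0.9899 / (0.75·0.9899 + 0.2·0.0101) ≈ 0.9973
After a satellite scan='clear': P(storm) = 0.25·0.9973 / (0.25·0.9973 + 0.8·0.0027) ≈ 0.9914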